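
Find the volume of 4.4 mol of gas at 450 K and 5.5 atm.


PV = nRT  (R = 0.08206 L·atm/(mol·K))
V = nRT/P = 4.4×0.08206×450/5.5
= 29.542 L

29.542 L


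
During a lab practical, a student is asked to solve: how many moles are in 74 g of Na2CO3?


M(Na2CO3) = 105.99 g/mol
n = mass/M = 74/105.99 = 0.6982 mol

0.6982 mol


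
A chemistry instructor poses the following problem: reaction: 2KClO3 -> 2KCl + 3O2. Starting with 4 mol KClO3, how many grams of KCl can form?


Mole ratio KCl:KClO3 = 2:2
n(KCl) = 4 × 2/2 = 4.000 mol
mass = 4.000 × 74.55 = 298.2 g

298.2 g


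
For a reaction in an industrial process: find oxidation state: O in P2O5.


O is usually -2
Oxidation number: -2

-2


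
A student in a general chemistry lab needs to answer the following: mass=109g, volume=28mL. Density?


ρ = mass/volume
= 109/28
= 3.893 g/mL

3.893 g/mL


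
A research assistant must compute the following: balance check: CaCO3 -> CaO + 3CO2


Equation: CaCO3 -> CaO + 3CO2
Check atoms: C: 1≠3, Ca: 1=1, O: 3≠7
Not balanced

No, not balanced


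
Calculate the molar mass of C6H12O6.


M(C6H12O6) = 6×12.01 + 12×1.008 + 6×16.0
= 72.06 + 12.1 + 96.0
= 180.16 g/mol

180.16 g/mol


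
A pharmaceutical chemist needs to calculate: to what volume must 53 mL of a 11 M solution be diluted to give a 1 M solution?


C1V1 = C2V2
11 × 53 = 1 × V2
V2 = 583/1 = 583.0 mL

583.0 mL


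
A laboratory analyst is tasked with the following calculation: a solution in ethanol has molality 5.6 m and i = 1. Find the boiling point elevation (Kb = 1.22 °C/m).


ΔTb = Kb × m × i
= 1.22 × 5.6 × 1
= 6.832 °C

6.832 °C


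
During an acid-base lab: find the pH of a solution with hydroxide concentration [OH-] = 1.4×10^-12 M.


pOH = -log10([OH-]) = -log10(1.4×10^-12)
= 12 - log10(1.4) = 11.85
pH = 14 - pOH = 14 - 11.85 = 2.15

2.15


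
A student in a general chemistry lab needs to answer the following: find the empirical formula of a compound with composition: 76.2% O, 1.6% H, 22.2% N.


Assume 100 g sample. Moles of each element:
  O: 76.2/16.0 = 4.763 mol
  H: 1.6/1.008 = 1.587 mol
  N: 22.2/14.01 = 1.585 mol
Divide by smallest (1.585):
  O: 4.763/1.585 = 3.01
  H: 1.587/1.585 = 1.0
  N: 1.585/1.585 = 1.0
Empirical formula: HNO3

HNO3


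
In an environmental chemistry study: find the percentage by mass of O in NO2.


M(NO2) = 1×14.01 + 2×16.0 = 46.01 g/mol
Mass of O = 2 × 16.0 = 32.00 g/mol
% O = 32.00/46.01 × 100 = 69.55%

69.55%


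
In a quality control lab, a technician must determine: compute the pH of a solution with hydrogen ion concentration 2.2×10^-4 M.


pH = -log10([H+]) = -log10(2.2×10^-4)
= 4 - log10(2.2)
= 4 - 0.34
= 3.66

3.66


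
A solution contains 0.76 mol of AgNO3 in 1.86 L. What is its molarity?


M = n/V = 0.76/1.86 = 0.409 mol/L

0.409 M


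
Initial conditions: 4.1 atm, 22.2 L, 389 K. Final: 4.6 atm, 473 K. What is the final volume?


P1V1/T1 = P2V2/T2
V2 = P1V1T2/(T1P2)
= 4.1×22.2×473/(389×4.6)
= 24.06 L

24.06 L


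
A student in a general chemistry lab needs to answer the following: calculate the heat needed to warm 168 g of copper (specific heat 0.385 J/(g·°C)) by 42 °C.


q = mcΔT = 168 × 0.385 × 42
= 2716.56 J

2716.56 J


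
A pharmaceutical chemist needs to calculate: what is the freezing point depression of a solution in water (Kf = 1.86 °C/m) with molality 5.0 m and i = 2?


ΔTf = Kf × m × i
= 1.86 × 5.0 × 2
= 18.6 °C

18.6 °C


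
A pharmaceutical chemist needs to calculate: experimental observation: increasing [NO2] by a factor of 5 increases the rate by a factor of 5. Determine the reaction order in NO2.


rate ∝ [NO2]^n
5^n = 5 → n = 1
Order in NO2: 1

1


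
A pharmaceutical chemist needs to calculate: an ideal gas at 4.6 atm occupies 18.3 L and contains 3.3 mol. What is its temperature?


PV = nRT  (R = 0.08206 L·atm/(mol·K))
T = PV/(nR) = 4.6×18.3/(3.3×0.08206)
= 84.18/0.270798
= 310.86 K

310.86 K


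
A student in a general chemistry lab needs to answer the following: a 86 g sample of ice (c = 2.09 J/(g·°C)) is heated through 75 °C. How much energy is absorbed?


q = mcΔT = 86 × 2.09 × 75
= 13480.50 J

13480.50 J


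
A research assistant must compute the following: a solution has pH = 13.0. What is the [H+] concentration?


[H+] = 10^(-pH) = 10^(-13.0)
= 1.0×10^-13 M

1.0×10^-13 M


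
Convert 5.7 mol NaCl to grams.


M(NaCl) = 58.44 g/mol
mass = n × M = 5.7 × 58.44 = 333.11 g

333.11 g


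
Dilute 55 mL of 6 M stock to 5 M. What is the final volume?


C1V1 = C2V2
6 × 55 = 5 × V2
V2 = 330/5 = 66.0 mL

66.0 mL


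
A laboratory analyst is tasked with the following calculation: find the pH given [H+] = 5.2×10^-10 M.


pH = -log10([H+]) = -log10(5.2×10^-10)
= 10 - log10(5.2)
= 10 - 0.72
= 9.28

9.28


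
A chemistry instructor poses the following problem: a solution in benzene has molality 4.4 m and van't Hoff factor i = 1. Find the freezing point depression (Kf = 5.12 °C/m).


ΔTf = Kf × m × i
= 5.12 × 4.4 × 1
= 22.528 °C

22.528 °C


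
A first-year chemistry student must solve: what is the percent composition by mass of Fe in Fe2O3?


M(Fe2O3) = 2×55.85 + 3×16.0 = 159.70 g/mol
Mass of Fe = 2 × 55.85 = 111.70 g/mol
% Fe = 111.70/159.70 × 100 = 69.94%

69.94%


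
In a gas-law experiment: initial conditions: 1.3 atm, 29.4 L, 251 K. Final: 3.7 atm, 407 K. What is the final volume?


P1V1/T1 = P2V2/T2
V2 = P1V1T2/(T1P2)
= 1.3×29.4×407/(251×3.7)
= 16.75 L

16.75 L


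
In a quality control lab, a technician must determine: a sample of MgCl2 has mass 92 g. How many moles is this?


M(MgCl2) = 95.21 g/mol
n = mass/M = 92/95.21 = 0.9663 mol

0.9663 mol


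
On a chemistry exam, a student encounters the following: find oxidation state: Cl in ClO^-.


x + (-2) = -1, so x = +1
Oxidation number: +1

+1


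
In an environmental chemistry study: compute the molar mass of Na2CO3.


M(Na2CO3) = 2×22.99 + 1×12.01 + 3×16.0
= 45.98 + 12.01 + 48.0
= 105.99 g/mol

105.99 g/mol


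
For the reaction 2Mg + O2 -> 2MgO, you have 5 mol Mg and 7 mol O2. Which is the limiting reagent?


Mole ratio available / coefficient:
  Mg: 5/2 = 2.500
  O2: 7/1 = 7.000
Smaller ratio is limiting.

Mg


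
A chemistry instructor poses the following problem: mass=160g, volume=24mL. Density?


ρ = mass/volume
= 160/24
= 6.667 g/mL

6.667 g/mL


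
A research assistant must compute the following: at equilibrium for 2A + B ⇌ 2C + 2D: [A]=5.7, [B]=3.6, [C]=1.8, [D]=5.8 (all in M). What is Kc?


Kc = [C]^2[D]^2/([A]^2[B])
= (1.8^2 × 5.8^2)/(5.7^2 × 3.6^1)
= 108.9936/116.964
= 0.9319

0.9319


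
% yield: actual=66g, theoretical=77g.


% yield = actual/theoretical × 100
= 66/77 × 100
= 85.71%

85.71%


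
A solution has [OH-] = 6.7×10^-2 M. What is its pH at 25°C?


pOH = -log10([OH-]) = -log10(6.7×10^-2)
= 2 - log10(6.7) = 1.17
pH = 14 - pOH = 14 - 1.17 = 12.83

12.83


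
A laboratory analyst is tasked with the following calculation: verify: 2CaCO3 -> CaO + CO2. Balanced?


Equation: 2CaCO3 -> CaO + CO2
Check atoms: C: 2≠1, Ca: 2≠1, O: 6≠3
Not balanced

No, not balanced


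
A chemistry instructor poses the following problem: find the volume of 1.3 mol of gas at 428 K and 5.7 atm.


PV = nRT  (R = 0.08206 L·atm/(mol·K))
V = nRT/P = 1.3×0.08206×428/5.7
= 8.01 L

8.01 L


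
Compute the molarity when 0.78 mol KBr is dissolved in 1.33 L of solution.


M = n/V = 0.78/1.33 = 0.586 mol/L

0.586 M


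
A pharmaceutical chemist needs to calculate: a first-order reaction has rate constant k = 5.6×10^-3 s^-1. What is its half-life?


t½ = ln2/k = 0.693147/(5.6×10^-3 s^-1)
= 123.8 s

123.8 s


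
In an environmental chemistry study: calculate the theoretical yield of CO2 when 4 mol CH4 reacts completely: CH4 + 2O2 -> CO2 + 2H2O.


Mole ratio CO2:CH4 = 1:1
n(CO2) = 4 × 1/1 = 4.000 mol
mass = 4.000 × 44.01 = 176.04 g

176.04 g


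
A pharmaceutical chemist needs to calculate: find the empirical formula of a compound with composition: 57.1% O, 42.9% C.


Assume 100 g sample. Moles of each element:
  O: 57.1/16.0 = 3.569 mol
  C: 42.9/12.01 = 3.572 mol
Divide by smallest (3.569):
  O: 3.569/3.569 = 1.0
  C: 3.572/3.569 = 1.0
Empirical formula: CO

CO


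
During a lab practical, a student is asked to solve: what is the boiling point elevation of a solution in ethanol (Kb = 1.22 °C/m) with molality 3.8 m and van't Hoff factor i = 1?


ΔTb = Kb × m × i
= 1.22 × 3.8 × 1
= 4.636 °C

4.636 °C


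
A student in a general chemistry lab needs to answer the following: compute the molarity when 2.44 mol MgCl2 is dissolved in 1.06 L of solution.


M = n/V = 2.44/1.06 = 2.302 mol/L

2.302 M


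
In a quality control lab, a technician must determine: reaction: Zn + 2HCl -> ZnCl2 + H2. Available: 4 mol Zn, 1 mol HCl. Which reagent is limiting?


Mole ratio available / coefficient:
  Zn: 4/1 = 4.000
  HCl: 1/2 = 0.500
Smaller ratio is limiting.

HCl


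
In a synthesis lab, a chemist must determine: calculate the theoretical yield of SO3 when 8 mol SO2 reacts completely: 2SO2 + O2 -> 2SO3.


Mole ratio SO3:SO2 = 2:2
n(SO3) = 8 × 2/2 = 8.000 mol
mass = 8.000 × 80.07 = 640.56 g

640.56 g


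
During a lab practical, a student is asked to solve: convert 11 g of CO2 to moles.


M(CO2) = 44.01 g/mol
n = mass/M = 11/44.01 = 0.2499 mol

0.2499 mol


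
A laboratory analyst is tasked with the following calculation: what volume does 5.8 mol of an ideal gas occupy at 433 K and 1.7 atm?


PV = nRT  (R = 0.08206 L·atm/(mol·K))
V = nRT/P = 5.8×0.08206×433/1.7
= 121.227 L

121.227 L


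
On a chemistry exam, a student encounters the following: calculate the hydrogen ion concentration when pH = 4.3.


[H+] = 10^(-pH) = 10^(-4.3)
= 5.01×10^-5 M

5.01×10^-5 M


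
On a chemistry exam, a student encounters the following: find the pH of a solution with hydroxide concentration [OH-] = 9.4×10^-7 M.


pOH = -log10([OH-]) = -log10(9.4×10^-7)
= 7 - log10(9.4) = 6.03
pH = 14 - pOH = 14 - 6.03 = 7.97

7.97


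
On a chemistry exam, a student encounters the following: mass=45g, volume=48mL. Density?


ρ = mass/volume
= 45/48
= 0.938 g/mL

0.938 g/mL


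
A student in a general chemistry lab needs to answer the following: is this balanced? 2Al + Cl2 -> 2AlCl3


Equation: 2Al + Cl2 -> 2AlCl3
Check atoms: Al: 2=2, Cl: 2≠6
Not balanced

No, not balanced


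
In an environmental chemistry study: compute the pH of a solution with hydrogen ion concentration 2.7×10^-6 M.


pH = -log10([H+]) = -log10(2.7×10^-6)
= 6 - log10(2.7)
= 6 - 0.43
= 5.57

5.57


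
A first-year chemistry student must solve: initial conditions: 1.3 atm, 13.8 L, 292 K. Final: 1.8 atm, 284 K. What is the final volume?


P1V1/T1 = P2V2/T2
V2 = P1V1T2/(T1P2)
= 1.3×13.8×284/(292×1.8)
= 9.694 L

9.694 L


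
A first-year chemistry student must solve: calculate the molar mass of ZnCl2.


M(ZnCl2) = 1×65.38 + 2×35.45
= 65.38 + 70.9
= 136.28 g/mol

136.28 g/mol


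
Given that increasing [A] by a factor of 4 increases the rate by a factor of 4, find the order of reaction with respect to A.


rate ∝ [A]^n
4^n = 4 → n = 1
Order in A: 1

1


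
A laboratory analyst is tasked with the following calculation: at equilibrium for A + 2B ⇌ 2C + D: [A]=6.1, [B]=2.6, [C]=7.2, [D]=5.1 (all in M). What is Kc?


Kc = [C]^2[D]/([A][B]^2)
= (7.2^2 × 5.1^1)/(6.1^1 × 2.6^2)
= 264.384/41.236
= 6.411

6.411


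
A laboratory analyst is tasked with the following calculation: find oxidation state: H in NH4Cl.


H is +1 with nonmetals
Oxidation number: +1

+1


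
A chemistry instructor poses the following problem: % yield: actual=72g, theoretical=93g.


% yield = actual/theoretical × 100
= 72/93 × 100
= 77.42%

77.42%


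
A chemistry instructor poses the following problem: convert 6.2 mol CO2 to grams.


M(CO2) = 44.01 g/mol
mass = n × M = 6.2 × 44.01 = 272.86 g

272.86 g


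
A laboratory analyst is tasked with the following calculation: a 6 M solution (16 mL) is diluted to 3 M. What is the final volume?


C1V1 = C2V2
6 × 16 = 3 × V2
V2 = 96/3 = 32.0 mL

32.0 mL


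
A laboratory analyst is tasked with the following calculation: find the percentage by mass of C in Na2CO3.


M(Na2CO3) = 2×22.99 + 1×12.01 + 3×16.0 = 105.99 g/mol
Mass of C = 1 × 12.01 = 12.01 g/mol
% C = 12.01/105.99 × 100 = 11.33%

11.33%


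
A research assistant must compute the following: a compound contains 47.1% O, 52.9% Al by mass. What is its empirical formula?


Assume 100 g sample. Moles of each element:
  O: 47.1/16.0 = 2.944 mol
  Al: 52.9/26.98 = 1.961 mol
Divide by smallest (1.961):
  O: 2.944/1.961 = 1.5
  Al: 1.961/1.961 = 1.0
Multiply all ratios by 2 to obtain whole numbers.
Empirical formula: Al2O3

Al2O3


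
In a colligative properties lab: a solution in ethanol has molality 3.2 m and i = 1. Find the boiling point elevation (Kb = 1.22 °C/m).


ΔTb = Kb × m × i
= 1.22 × 3.2 × 1
= 3.904 °C

3.904 °C


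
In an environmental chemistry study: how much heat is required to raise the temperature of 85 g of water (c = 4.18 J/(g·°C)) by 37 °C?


q = mcΔT = 85 × 4.18 × 37
= 13146.10 J

13146.10 J


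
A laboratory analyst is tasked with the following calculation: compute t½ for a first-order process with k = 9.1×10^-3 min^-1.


t½ = ln2/k = 0.693147/(9.1×10^-3 min^-1)
= 76.17 min

76.17 min


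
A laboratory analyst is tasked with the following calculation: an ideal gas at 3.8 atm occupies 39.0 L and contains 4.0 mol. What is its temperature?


PV = nRT  (R = 0.08206 L·atm/(mol·K))
T = PV/(nR) = 3.8×39.0/(4.0×0.08206)
= 148.20/0.328240
= 451.50 K

451.50 K


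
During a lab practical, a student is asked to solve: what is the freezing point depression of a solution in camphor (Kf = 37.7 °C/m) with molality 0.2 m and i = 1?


ΔTf = Kf × m × i
= 37.7 × 0.2 × 1
= 7.54 °C

7.54 °C


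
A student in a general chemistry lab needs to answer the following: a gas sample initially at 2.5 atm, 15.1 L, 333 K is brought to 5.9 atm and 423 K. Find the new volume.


P1V1/T1 = P2V2/T2
V2 = P1V1T2/(T1P2)
= 2.5×15.1×423/(333×5.9)
= 8.128 L

8.128 L


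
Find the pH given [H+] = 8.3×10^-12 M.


pH = -log10([H+]) = -log10(8.3×10^-12)
= 12 - log10(8.3)
= 12 - 0.92
= 11.08

11.08


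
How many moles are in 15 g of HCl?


M(HCl) = 36.46 g/mol
n = mass/M = 15/36.46 = 0.4114 mol

0.4114 mol


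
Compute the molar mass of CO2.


M(CO2) = 1×12.01 + 2×16.0
= 12.01 + 32.0
= 44.01 g/mol

44.01 g/mol


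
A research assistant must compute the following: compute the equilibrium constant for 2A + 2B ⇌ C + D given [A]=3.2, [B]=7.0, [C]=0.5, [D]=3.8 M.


Kc = [C][D]/([A]^2[B]^2)
= (0.5^1 × 3.8^1)/(3.2^2 × 7.0^2)
= 1.9/501.76
= 0.003787

0.003787


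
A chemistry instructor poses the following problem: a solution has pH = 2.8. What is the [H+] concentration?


[H+] = 10^(-pH) = 10^(-2.8)
= 1.58×10^-3 M

1.58×10^-3 M


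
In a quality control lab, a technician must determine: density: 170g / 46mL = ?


ρ = mass/volume
= 170/46
= 3.696 g/mL

3.696 g/mL


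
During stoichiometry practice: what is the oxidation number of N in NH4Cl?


x + 4(+1) + (-1) = 0, so x = -3
Oxidation number: -3

-3


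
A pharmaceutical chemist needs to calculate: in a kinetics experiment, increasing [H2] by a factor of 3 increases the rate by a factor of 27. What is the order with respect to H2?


rate ∝ [H2]^n
3^n = 27 → n = 3
Order in H2: 3

3


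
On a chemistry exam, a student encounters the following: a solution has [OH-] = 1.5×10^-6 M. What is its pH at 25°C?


pOH = -log10([OH-]) = -log10(1.5×10^-6)
= 6 - log10(1.5) = 5.82
pH = 14 - pOH = 14 - 5.82 = 8.18

8.18


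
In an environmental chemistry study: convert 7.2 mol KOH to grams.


M(KOH) = 56.11 g/mol
mass = n × M = 7.2 × 56.11 = 403.99 g

403.99 g


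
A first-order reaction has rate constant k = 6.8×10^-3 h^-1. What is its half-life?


t½ = ln2/k = 0.693147/(6.8×10^-3 h^-1)
= 101.9 h

101.9 h


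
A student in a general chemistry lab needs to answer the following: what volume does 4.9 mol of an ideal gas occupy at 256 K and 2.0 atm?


PV = nRT  (R = 0.08206 L·atm/(mol·K))
V = nRT/P = 4.9×0.08206×256/2.0
= 51.468 L

51.468 L


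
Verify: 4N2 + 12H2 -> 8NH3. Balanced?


Equation: 4N2 + 12H2 -> 8NH3
Check atoms: H: 24=24, N: 8=8
Balanced

Yes, balanced


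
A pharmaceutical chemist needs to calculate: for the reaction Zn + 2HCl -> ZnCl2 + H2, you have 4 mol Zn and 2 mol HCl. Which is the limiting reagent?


Mole ratio available / coefficient:
  Zn: 4/1 = 4.000
  HCl: 2/2 = 1.000
Smaller ratio is limiting.

HCl


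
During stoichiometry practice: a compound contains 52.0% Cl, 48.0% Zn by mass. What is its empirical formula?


Assume 100 g sample. Moles of each element:
  Cl: 52.0/35.45 = 1.467 mol
  Zn: 48.0/65.38 = 0.734 mol
Divide by smallest (0.734):
  Cl: 1.467/0.734 = 2.0
  Zn: 0.734/0.734 = 1.0
Empirical formula: ZnCl2

ZnCl2


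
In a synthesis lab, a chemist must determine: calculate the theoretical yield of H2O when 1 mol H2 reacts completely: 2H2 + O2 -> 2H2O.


Mole ratio H2O:H2 = 2:2
n(H2O) = 1 × 2/2 = 1.000 mol
mass = 1.000 × 18.02 = 18.02 g

18.02 g


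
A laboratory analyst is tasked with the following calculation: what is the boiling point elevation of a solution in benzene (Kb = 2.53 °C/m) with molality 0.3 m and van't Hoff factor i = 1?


ΔTb = Kb × m × i
= 2.53 × 0.3 × 1
= 0.759 °C

0.759 °C


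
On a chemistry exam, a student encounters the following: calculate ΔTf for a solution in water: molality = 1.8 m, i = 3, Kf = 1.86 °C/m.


ΔTf = Kf × m × i
= 1.86 × 1.8 × 3
= 10.044 °C

10.044 °C


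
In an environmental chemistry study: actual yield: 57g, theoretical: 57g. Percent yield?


% yield = actual/theoretical × 100
= 57/57 × 100
= 100.0%

100.0%


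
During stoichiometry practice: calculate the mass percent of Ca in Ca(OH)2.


M(Ca(OH)2) = 1×40.08 + 2×16.0 + 2×1.008 = 74.096 g/mol
Mass of Ca = 1 × 40.08 = 40.08 g/mol
% Ca = 40.08/74.096 × 100 = 54.09%

54.09%


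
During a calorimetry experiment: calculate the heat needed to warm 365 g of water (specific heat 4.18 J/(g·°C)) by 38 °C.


q = mcΔT = 365 × 4.18 × 38
= 57976.60 J

57976.60 J


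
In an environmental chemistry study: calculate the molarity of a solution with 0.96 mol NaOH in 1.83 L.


M = n/V = 0.96/1.83 = 0.525 mol/L

0.525 M


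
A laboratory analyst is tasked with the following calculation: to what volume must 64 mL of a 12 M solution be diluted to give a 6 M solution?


C1V1 = C2V2
12 × 64 = 6 × V2
V2 = 768/6 = 128.0 mL

128.0 mL


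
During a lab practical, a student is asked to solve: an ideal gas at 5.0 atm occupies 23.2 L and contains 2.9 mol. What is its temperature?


PV = nRT  (R = 0.08206 L·atm/(mol·K))
T = PV/(nR) = 5.0×23.2/(2.9×0.08206)
= 116.00/0.237974
= 487.45 K

487.45 K


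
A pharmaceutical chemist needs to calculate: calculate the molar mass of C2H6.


M(C2H6) = 2×12.01 + 6×1.008
= 24.02 + 6.05
= 30.07 g/mol

30.07 g/mol


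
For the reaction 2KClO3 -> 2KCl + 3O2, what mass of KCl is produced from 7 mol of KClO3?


Mole ratio KCl:KClO3 = 2:2
n(KCl) = 7 × 2/2 = 7.000 mol
mass = 7.000 × 74.55 = 521.85 g

521.85 g


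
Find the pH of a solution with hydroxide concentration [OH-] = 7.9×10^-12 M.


pOH = -log10([OH-]) = -log10(7.9×10^-12)
= 12 - log10(7.9) = 11.1
pH = 14 - pOH = 14 - 11.1 = 2.9

2.9


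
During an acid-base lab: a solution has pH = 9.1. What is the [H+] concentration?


[H+] = 10^(-pH) = 10^(-9.1)
= 7.94×10^-10 M

7.94×10^-10 M


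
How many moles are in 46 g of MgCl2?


M(MgCl2) = 95.21 g/mol
n = mass/M = 46/95.21 = 0.4831 mol

0.4831 mol


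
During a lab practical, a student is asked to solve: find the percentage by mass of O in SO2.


M(SO2) = 1×32.07 + 2×16.0 = 64.07 g/mol
Mass of O = 2 × 16.0 = 32.00 g/mol
% O = 32.00/64.07 × 100 = 49.95%

49.95%


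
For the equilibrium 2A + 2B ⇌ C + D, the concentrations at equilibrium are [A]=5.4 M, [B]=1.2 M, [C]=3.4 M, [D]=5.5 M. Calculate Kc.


Kc = [C][D]/([A]^2[B]^2)
= (3.4^1 × 5.5^1)/(5.4^2 × 1.2^2)
= 18.7/41.9904
= 0.4453

0.4453


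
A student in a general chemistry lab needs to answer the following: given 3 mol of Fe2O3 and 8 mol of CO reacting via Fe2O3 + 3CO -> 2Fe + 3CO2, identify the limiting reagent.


Mole ratio available / coefficient:
  Fe2O3: 3/1 = 3.000
  CO: 8/3 = 2.667
Smaller ratio is limiting.

CO


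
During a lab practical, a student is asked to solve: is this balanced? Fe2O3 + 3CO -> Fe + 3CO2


Equation: Fe2O3 + 3CO -> Fe + 3CO2
Check atoms: C: 3=3, Fe: 2≠1, O: 6=6
Not balanced

No, not balanced


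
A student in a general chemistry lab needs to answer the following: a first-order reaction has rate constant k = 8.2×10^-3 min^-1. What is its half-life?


t½ = ln2/k = 0.693147/(8.2×10^-3 min^-1)
= 84.53 min

84.53 min


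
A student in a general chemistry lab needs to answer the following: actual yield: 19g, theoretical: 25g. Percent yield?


% yield = actual/theoretical × 100
= 19/25 × 100
= 76.0%

76.0%


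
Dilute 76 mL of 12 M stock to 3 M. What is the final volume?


C1V1 = C2V2
12 × 76 = 3 × V2
V2 = 912/3 = 304.0 mL

304.0 mL


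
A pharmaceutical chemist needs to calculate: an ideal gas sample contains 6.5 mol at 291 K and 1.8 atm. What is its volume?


PV = nRT  (R = 0.08206 L·atm/(mol·K))
V = nRT/P = 6.5×0.08206×291/1.8
= 86.231 L

86.231 L


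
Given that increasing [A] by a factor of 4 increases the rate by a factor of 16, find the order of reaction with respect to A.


rate ∝ [A]^n
4^n = 16 → n = 2
Order in A: 2

2


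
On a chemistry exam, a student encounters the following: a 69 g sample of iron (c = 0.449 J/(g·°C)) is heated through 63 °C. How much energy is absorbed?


q = mcΔT = 69 × 0.449 × 63
= 1951.80 J

1951.80 J


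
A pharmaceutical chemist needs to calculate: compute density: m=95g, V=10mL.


ρ = mass/volume
= 95/10
= 9.5 g/mL

9.5 g/mL


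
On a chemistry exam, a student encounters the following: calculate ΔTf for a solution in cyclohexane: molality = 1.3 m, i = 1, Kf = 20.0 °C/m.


ΔTf = Kf × m × i
= 20.0 × 1.3 × 1
= 26.0 °C

26.0 °C


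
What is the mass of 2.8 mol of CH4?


M(CH4) = 16.04 g/mol
mass = n × M = 2.8 × 16.04 = 44.91 g

44.91 g


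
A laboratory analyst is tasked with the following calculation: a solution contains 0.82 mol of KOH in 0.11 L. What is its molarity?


M = n/V = 0.82/0.11 = 7.455 mol/L

7.455 M


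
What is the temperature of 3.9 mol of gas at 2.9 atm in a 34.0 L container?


PV = nRT  (R = 0.08206 L·atm/(mol·K))
T = PV/(nR) = 2.9×34.0/(3.9×0.08206)
= 98.60/0.320034
= 308.09 K

308.09 K


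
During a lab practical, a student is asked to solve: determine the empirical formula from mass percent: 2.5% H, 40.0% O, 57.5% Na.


Assume 100 g sample. Moles of each element:
  H: 2.5/1.008 = 2.48 mol
  O: 40.0/16.0 = 2.5 mol
  Na: 57.5/22.99 = 2.501 mol
Divide by smallest (2.48):
  H: 2.48/2.48 = 1.0
  O: 2.5/2.48 = 1.01
  Na: 2.501/2.48 = 1.01
Empirical formula: NaOH

NaOH


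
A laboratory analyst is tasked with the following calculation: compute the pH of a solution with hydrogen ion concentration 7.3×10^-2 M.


pH = -log10([H+]) = -log10(7.3×10^-2)
= 2 - log10(7.3)
= 2 - 0.86
= 1.14

1.14


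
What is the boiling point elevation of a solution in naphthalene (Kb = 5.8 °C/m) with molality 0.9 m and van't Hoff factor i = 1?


ΔTb = Kb × m × i
= 5.8 × 0.9 × 1
= 5.22 °C

5.22 °C


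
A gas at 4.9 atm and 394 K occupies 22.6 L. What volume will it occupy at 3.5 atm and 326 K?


P1V1/T1 = P2V2/T2
V2 = P1V1T2/(T1P2)
= 4.9×22.6×326/(394×3.5)
= 26.179 L

26.179 L


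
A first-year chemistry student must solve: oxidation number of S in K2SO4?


2(+1) + x + 4(-2) = 0, so x = +6
Oxidation number: +6

+6


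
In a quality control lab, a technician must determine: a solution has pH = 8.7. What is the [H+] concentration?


[H+] = 10^(-pH) = 10^(-8.7)
= 2.0×10^-9 M

2.0×10^-9 M


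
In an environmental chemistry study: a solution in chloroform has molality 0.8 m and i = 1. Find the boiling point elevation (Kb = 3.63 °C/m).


ΔTb = Kb × m × i
= 3.63 × 0.8 × 1
= 2.904 °C

2.904 °C


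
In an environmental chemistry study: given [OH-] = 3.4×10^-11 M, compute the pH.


pOH = -log10([OH-]) = -log10(3.4×10^-11)
= 11 - log10(3.4) = 10.47
pH = 14 - pOH = 14 - 10.47 = 3.53

3.53


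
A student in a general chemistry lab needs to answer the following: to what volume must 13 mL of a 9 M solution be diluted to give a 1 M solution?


C1V1 = C2V2
9 × 13 = 1 × V2
V2 = 117/1 = 117.0 mL

117.0 mL


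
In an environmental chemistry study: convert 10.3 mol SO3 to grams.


M(SO3) = 80.07 g/mol
mass = n × M = 10.3 × 80.07 = 824.72 g

824.72 g


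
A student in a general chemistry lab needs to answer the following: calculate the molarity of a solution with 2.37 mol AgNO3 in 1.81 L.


M = n/V = 2.37/1.81 = 1.309 mol/L

1.309 M


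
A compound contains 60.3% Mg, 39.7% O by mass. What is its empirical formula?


Assume 100 g sample. Moles of each element:
  Mg: 60.3/24.31 = 2.48 mol
  O: 39.7/16.0 = 2.481 mol
Divide by smallest (2.48):
  Mg: 2.48/2.48 = 1.0
  O: 2.481/2.48 = 1.0
Empirical formula: MgO

MgO


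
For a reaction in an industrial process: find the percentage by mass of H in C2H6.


M(C2H6) = 2×12.01 + 6×1.008 = 30.068 g/mol
Mass of H = 6 × 1.008 = 6.048 g/mol
% H = 6.048/30.068 × 100 = 20.11%

20.11%


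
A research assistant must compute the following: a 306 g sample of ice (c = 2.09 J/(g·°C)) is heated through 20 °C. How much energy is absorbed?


q = mcΔT = 306 × 2.09 × 20
= 12790.80 J

12790.80 J


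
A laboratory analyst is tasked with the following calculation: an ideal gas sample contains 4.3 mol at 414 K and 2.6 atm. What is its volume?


PV = nRT  (R = 0.08206 L·atm/(mol·K))
V = nRT/P = 4.3×0.08206×414/2.6
= 56.186 L

56.186 L


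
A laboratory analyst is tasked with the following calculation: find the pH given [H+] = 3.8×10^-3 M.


pH = -log10([H+]) = -log10(3.8×10^-3)
= 3 - log10(3.8)
= 3 - 0.58
= 2.42

2.42


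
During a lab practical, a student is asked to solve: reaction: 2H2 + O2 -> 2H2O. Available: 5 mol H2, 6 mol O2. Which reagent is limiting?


Mole ratio available / coefficient:
  H2: 5/2 = 2.500
  O2: 6/1 = 6.000
Smaller ratio is limiting.

H2


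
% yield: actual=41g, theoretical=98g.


% yield = actual/theoretical × 100
= 41/98 × 100
= 41.84%

41.84%


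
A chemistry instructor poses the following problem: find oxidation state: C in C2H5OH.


2x + 6(+1) + (-2) = 0, so x = -2
Oxidation number: -2

-2


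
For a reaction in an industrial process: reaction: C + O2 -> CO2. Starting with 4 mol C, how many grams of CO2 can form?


Mole ratio CO2:C = 1:1
n(CO2) = 4 × 1/1 = 4.000 mol
mass = 4.000 × 44.01 = 176.04 g

176.04 g


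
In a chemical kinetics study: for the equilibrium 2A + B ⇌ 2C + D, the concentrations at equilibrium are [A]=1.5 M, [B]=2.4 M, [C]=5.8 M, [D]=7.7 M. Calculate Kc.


Kc = [C]^2[D]/([A]^2[B])
= (5.8^2 × 7.7^1)/(1.5^2 × 2.4^1)
= 259.028/5.4
= 47.97

47.97


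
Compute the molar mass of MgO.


M(MgO) = 1×24.31 + 1×16.0
= 24.31 + 16.0
= 40.31 g/mol

40.31 g/mol


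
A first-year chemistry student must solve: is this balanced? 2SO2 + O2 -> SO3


Equation: 2SO2 + O2 -> SO3
Check atoms: O: 6≠3, S: 2≠1
Not balanced

No, not balanced


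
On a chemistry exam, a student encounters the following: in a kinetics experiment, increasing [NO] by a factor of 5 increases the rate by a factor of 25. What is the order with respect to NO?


rate ∝ [NO]^n
5^n = 25 → n = 2
Order in NO: 2

2


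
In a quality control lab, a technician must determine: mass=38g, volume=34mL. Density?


ρ = mass/volume
= 38/34
= 1.118 g/mL

1.118 g/mL


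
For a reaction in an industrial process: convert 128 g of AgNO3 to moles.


M(AgNO3) = 169.88 g/mol
n = mass/M = 128/169.88 = 0.7535 mol

0.7535 mol


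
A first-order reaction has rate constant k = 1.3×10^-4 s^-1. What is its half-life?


t½ = ln2/k = 0.693147/(1.3×10^-4 s^-1)
= 5332 s

5332 s


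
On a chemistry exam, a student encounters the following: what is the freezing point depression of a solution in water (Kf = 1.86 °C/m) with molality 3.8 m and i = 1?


ΔTf = Kf × m × i
= 1.86 × 3.8 × 1
= 7.068 °C

7.068 °C


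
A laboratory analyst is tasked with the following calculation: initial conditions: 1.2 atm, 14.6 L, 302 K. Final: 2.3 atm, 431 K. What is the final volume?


P1V1/T1 = P2V2/T2
V2 = P1V1T2/(T1P2)
= 1.2×14.6×431/(302×2.3)
= 10.871 L

10.871 L


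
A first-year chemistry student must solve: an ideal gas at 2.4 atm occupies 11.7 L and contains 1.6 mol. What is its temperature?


PV = nRT  (R = 0.08206 L·atm/(mol·K))
T = PV/(nR) = 2.4×11.7/(1.6×0.08206)
= 28.08/0.131296
= 213.87 K

213.87 K


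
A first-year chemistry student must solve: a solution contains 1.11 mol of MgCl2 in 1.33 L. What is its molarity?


M = n/V = 1.11/1.33 = 0.835 mol/L

0.835 M


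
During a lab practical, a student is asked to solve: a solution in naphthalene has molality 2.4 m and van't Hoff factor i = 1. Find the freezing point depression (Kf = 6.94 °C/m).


ΔTf = Kf × m × i
= 6.94 × 2.4 × 1
= 16.656 °C

16.656 °C


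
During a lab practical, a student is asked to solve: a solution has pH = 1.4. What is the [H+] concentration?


[H+] = 10^(-pH) = 10^(-1.4)
= 3.98×10^-2 M

3.98×10^-2 M


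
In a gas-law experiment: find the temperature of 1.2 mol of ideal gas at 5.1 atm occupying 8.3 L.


PV = nRT  (R = 0.08206 L·atm/(mol·K))
T = PV/(nR) = 5.1×8.3/(1.2×0.08206)
= 42.33/0.098472
= 429.87 K

429.87 K


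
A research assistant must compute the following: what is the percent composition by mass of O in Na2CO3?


M(Na2CO3) = 2×22.99 + 1×12.01 + 3×16.0 = 105.99 g/mol
Mass of O = 3 × 16.0 = 48.00 g/mol
% O = 48.00/105.99 × 100 = 45.29%

45.29%


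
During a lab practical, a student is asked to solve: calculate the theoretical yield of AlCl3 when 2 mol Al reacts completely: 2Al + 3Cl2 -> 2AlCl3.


Mole ratio AlCl3:Al = 2:2
n(AlCl3) = 2 × 2/2 = 2.000 mol
mass = 2.000 × 133.33 = 266.66 g

266.66 g


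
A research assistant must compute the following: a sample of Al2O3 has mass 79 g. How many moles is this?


M(Al2O3) = 101.96 g/mol
n = mass/M = 79/101.96 = 0.7748 mol

0.7748 mol


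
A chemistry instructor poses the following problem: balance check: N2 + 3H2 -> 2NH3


Equation: N2 + 3H2 -> 2NH3
Check atoms: H: 6=6, N: 2=2
Balanced

Yes, balanced


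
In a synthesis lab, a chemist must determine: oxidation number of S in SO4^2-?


x + 4(-2) = -2, so x = +6
Oxidation number: +6

+6


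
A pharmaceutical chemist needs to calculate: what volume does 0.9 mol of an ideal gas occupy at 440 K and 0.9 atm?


PV = nRT  (R = 0.08206 L·atm/(mol·K))
V = nRT/P = 0.9×0.08206×440/0.9
= 36.106 L

36.106 L


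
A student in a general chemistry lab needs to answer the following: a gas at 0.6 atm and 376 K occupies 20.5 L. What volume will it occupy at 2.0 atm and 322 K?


P1V1/T1 = P2V2/T2
V2 = P1V1T2/(T1P2)
= 0.6×20.5×322/(376×2.0)
= 5.267 L

5.267 L


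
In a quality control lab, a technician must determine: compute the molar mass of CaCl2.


M(CaCl2) = 1×40.08 + 2×35.45
= 40.08 + 70.9
= 110.98 g/mol

110.98 g/mol


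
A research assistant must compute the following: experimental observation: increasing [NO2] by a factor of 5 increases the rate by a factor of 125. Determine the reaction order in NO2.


rate ∝ [NO2]^n
5^n = 125 → n = 3
Order in NO2: 3

3


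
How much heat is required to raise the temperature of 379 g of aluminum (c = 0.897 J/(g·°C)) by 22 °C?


q = mcΔT = 379 × 0.897 × 22
= 7479.19 J

7479.19 J


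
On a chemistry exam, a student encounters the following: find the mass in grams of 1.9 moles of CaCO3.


M(CaCO3) = 100.09 g/mol
mass = n × M = 1.9 × 100.09 = 190.17 g

190.17 g


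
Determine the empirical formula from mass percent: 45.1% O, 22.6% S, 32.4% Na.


Assume 100 g sample. Moles of each element:
  O: 45.1/16.0 = 2.819 mol
  S: 22.6/32.07 = 0.705 mol
  Na: 32.4/22.99 = 1.409 mol
Divide by smallest (0.705):
  O: 2.819/0.705 = 4.0
  S: 0.705/0.705 = 1.0
  Na: 1.409/0.705 = 2.0
Empirical formula: Na2SO4

Na2SO4


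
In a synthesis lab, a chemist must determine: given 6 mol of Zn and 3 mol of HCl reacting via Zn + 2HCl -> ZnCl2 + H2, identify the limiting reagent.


Mole ratio available / coefficient:
  Zn: 6/1 = 6.000
  HCl: 3/2 = 1.500
Smaller ratio is limiting.

HCl


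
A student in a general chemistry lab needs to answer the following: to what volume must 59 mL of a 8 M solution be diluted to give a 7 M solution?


C1V1 = C2V2
8 × 59 = 7 × V2
V2 = 472/7 = 67.43 mL

67.43 mL


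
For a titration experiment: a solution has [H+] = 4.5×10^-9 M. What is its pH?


pH = -log10([H+]) = -log10(4.5×10^-9)
= 9 - log10(4.5)
= 9 - 0.65
= 8.35

8.35


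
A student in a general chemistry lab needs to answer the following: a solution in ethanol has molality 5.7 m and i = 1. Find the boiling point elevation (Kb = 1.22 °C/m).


ΔTb = Kb × m × i
= 1.22 × 5.7 × 1
= 6.954 °C

6.954 °C


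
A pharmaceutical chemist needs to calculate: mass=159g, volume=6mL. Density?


ρ = mass/volume
= 159/6
= 26.5 g/mL

26.5 g/mL


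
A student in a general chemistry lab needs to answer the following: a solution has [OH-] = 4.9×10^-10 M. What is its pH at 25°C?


pOH = -log10([OH-]) = -log10(4.9×10^-10)
= 10 - log10(4.9) = 9.31
pH = 14 - pOH = 14 - 9.31 = 4.69

4.69


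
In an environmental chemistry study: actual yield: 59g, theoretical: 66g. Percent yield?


% yield = actual/theoretical × 100
= 59/66 × 100
= 89.39%

89.39%


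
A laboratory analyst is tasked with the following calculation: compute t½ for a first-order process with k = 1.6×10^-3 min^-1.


t½ = ln2/k = 0.693147/(1.6×10^-3 min^-1)
= 433.2 min

433.2 min


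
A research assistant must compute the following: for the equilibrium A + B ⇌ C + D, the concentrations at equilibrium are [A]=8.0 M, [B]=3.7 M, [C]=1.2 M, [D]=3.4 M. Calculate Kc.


Kc = [C][D]/([A][B])
= (1.2^1 × 3.4^1)/(8.0^1 × 3.7^1)
= 4.08/29.6
= 0.1378

0.1378


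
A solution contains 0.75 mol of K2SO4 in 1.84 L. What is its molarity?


M = n/V = 0.75/1.84 = 0.408 mol/L

0.408 M


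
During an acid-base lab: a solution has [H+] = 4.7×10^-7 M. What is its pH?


pH = -log10([H+]) = -log10(4.7×10^-7)
= 7 - log10(4.7)
= 7 - 0.67
= 6.33

6.33


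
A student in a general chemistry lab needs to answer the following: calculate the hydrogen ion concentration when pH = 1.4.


[H+] = 10^(-pH) = 10^(-1.4)
= 3.98×10^-2 M

3.98×10^-2 M


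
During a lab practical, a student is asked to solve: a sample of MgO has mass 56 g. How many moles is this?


M(MgO) = 40.31 g/mol
n = mass/M = 56/40.31 = 1.3892 mol

1.3892 mol


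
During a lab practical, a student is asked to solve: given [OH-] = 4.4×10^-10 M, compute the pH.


pOH = -log10([OH-]) = -log10(4.4×10^-10)
= 10 - log10(4.4) = 9.36
pH = 14 - pOH = 14 - 9.36 = 4.64

4.64


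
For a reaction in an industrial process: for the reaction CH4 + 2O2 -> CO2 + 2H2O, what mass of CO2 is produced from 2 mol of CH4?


Mole ratio CO2:CH4 = 1:1
n(CO2) = 2 × 1/1 = 2.000 mol
mass = 2.000 × 44.01 = 88.02 g

88.02 g


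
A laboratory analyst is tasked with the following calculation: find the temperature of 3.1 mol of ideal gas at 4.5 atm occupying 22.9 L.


PV = nRT  (R = 0.08206 L·atm/(mol·K))
T = PV/(nR) = 4.5×22.9/(3.1×0.08206)
= 103.05/0.254386
= 405.09 K

405.09 K


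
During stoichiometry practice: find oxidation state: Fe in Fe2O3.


2x + 3(-2) = 0, so x = +3
Oxidation number: +3

+3


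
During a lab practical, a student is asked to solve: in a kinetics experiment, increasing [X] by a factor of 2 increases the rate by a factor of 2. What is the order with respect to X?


rate ∝ [X]^n
2^n = 2 → n = 1
Order in X: 1

1


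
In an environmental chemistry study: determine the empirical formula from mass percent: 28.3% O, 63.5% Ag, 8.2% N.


Assume 100 g sample. Moles of each element:
  O: 28.3/16.0 = 1.769 mol
  Ag: 63.5/107.87 = 0.589 mol
  N: 8.2/14.01 = 0.585 mol
Divide by smallest (0.585):
  O: 1.769/0.585 = 3.02
  Ag: 0.589/0.585 = 1.01
  N: 0.585/0.585 = 1.0
Empirical formula: AgNO3

AgNO3


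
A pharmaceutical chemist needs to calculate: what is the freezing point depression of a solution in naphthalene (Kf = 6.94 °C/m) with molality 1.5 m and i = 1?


ΔTf = Kf × m × i
= 6.94 × 1.5 × 1
= 10.41 °C

10.41 °C


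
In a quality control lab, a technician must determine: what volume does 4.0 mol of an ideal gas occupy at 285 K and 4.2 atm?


PV = nRT  (R = 0.08206 L·atm/(mol·K))
V = nRT/P = 4.0×0.08206×285/4.2
= 22.273 L

22.273 L


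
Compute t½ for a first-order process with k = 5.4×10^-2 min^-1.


t½ = ln2/k = 0.693147/(5.4×10^-2 min^-1)
= 12.84 min

12.84 min


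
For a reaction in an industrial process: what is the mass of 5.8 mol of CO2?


M(CO2) = 44.01 g/mol
mass = n × M = 5.8 × 44.01 = 255.26 g

255.26 g


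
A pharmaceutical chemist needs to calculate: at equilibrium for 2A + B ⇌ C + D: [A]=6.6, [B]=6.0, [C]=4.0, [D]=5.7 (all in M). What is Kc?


Kc = [C][D]/([A]^2[B])
= (4.0^1 × 5.7^1)/(6.6^2 × 6.0^1)
= 22.8/261.36
= 0.08724

0.08724


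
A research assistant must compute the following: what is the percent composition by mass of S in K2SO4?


M(K2SO4) = 2×39.1 + 1×32.07 + 4×16.0 = 174.27 g/mol
Mass of S = 1 × 32.07 = 32.07 g/mol
% S = 32.07/174.27 × 100 = 18.40%

18.40%


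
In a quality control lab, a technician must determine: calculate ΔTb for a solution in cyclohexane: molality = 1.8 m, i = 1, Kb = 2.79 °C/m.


ΔTb = Kb × m × i
= 2.79 × 1.8 × 1
= 5.022 °C

5.022 °C


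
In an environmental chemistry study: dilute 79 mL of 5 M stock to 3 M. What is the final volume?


C1V1 = C2V2
5 × 79 = 3 × V2
V2 = 395/3 = 131.67 mL

131.67 mL


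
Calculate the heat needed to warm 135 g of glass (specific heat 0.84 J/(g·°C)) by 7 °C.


q = mcΔT = 135 × 0.84 × 7
= 793.80 J

793.80 J


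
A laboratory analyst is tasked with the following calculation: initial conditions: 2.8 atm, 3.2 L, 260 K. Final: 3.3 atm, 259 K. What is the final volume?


P1V1/T1 = P2V2/T2
V2 = P1V1T2/(T1P2)
= 2.8×3.2×259/(260×3.3)
= 2.705 L

2.705 L


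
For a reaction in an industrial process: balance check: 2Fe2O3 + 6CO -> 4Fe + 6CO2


Equation: 2Fe2O3 + 6CO -> 4Fe + 6CO2
Check atoms: C: 6=6, Fe: 4=4, O: 12=12
Balanced

Yes, balanced


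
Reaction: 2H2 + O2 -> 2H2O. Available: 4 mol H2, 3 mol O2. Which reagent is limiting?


Mole ratio available / coefficient:
  H2: 4/2 = 2.000
  O2: 3/1 = 3.000
Smaller ratio is limiting.

H2


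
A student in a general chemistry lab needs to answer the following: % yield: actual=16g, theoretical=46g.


% yield = actual/theoretical × 100
= 16/46 × 100
= 34.78%

34.78%
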